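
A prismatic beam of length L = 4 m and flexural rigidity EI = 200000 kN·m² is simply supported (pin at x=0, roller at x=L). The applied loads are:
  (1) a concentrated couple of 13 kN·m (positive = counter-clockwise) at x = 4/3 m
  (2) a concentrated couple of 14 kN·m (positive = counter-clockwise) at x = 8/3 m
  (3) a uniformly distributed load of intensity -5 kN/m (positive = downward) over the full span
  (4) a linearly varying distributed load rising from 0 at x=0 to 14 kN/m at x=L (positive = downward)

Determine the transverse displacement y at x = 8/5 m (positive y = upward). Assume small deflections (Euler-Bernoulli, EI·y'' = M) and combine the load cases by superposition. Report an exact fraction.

Load 1 — applied couple M₀=13 kN·m at a=4/3 m (b=L-a=8/3):
  y_1 = (M₀x³/(6L)-M₀(x-a)²/2+C₁x)/EI  [x>a] with C₁=M₀(3b²-L²)/(6L)=26/9 = (13·(8/5)³/(6·4)-13·((8/5)-(4/3))²/2+(26/9)·(8/5))/200000 = 299/9375000 m
Load 2 — applied couple M₀=14 kN·m at a=8/3 m (b=L-a=4/3):
  y_2 = (M₀x³/(6L)+C₁x)/EI  [x≤a] with C₁=M₀(3b²-L²)/(6L)=-56/9 = (14·(8/5)³/(6·4)+(-56/9)·(8/5))/200000 = -133/3515625 m
Load 3 — uniform load w=-5 kN/m over full span:
  y_3 = -wx(L³-2Lx²+x³)/(24EI) = -(-5)·(8/5)·(4³-2·4·(8/5)²+(8/5)³)/(24·200000) = 31/390625 m
Load 4 — triangular load w₀=14 kN/m (0→w₀ over full span):
  y_4 = -w₀x(7L⁴-10L²x²+3x⁴)/(360LEI) = -14·(8/5)·(7·4⁴-10·4²·(8/5)²+3·(8/5)⁴)/(360·4·200000) = -15974/146484375 m
Superposition: y = Σ y_i = -125251/3515625000 m ≈ -0.000036 m

y(8/5) = -125251/3515625000 m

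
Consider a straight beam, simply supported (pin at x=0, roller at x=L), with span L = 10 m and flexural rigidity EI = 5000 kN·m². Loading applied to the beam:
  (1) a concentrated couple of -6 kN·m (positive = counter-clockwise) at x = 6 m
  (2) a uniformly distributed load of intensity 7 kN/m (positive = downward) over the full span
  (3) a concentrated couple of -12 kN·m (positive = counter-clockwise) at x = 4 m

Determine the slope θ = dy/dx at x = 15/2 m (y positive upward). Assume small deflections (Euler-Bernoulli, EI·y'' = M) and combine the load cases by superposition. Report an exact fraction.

θ(15/2) = 49079/1200000 rad

Load 1 — applied couple M₀=-6 kN·m at a=6 m (b=L-a=4):
  θ_1 = (M₀x²/(2L)-M₀(x-a)+C₁)/EI  [x>a] with C₁=M₀(3b²-L²)/(6L)=26/5 = ((-6)·(15/2)²/(2·10)-(-6)·((15/2)-6)+(26/5))/5000 = -107/200000 rad
Load 2 — uniform load w=7 kN/m over full span:
  θ_2 = -w(L³-6Lx²+4x³)/(24EI) = -7·(10³-6·10·(15/2)²+4·(15/2)³)/(24·5000) = 77/1920 rad
Load 3 — applied couple M₀=-12 kN·m at a=4 m (b=L-a=6):
  θ_3 = (M₀x²/(2L)-M₀(x-a)+C₁)/EI  [x>a] with C₁=M₀(3b²-L²)/(6L)=-8/5 = ((-12)·(15/2)²/(2·10)-(-12)·((15/2)-4)+(-8/5))/5000 = 133/100000 rad
Superposition: θ = Σ θ_i = 49079/1200000 rad ≈ 0.040899 rad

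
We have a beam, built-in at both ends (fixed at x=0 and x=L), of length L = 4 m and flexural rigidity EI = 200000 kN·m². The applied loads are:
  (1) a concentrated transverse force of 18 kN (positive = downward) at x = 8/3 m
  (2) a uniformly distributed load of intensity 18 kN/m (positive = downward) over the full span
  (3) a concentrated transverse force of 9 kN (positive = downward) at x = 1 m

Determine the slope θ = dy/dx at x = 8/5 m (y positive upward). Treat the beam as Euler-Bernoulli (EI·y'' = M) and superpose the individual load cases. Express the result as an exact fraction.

Load 1 — point force P=18 kN at a=8/3 m (b=L-a=4/3):
  θ_1 = -Pb²x(2aL-(3a+b)x)/(2L³EI)  [x≤a] = -18·(4/3)²·(8/5)·(2·(8/3)·4-(3·(8/3)+(4/3))·(8/5))/(2·4³·200000) = -1/78125 rad
Load 2 — uniform load w=18 kN/m over full span:
  θ_2 = -wx(L-x)(L-2x)/(12EI) = -18·(8/5)·(4-(8/5))·(4-2·(8/5))/(12·200000) = -9/390625 rad
Load 3 — point force P=9 kN at a=1 m (b=L-a=3):
  θ_3 = Pa²(L-x)(2bL-(3b+a)(L-x))/(2L³EI)  [x>a] = 9·1²·(4-(8/5))·(2·3·4-(3·3+1)·(4-(8/5)))/(2·4³·200000) = 0 rad
Superposition: θ = Σ θ_i = -14/390625 rad ≈ -0.000036 rad

θ(8/5) = -14/390625 rad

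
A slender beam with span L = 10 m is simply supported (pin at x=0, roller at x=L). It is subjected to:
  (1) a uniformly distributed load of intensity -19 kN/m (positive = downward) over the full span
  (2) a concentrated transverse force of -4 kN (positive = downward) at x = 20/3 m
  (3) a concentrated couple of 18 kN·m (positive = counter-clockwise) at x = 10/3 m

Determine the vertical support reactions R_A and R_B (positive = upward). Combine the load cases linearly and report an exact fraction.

Load 1 — uniform load w=-19 kN/m over full span:
  R_A = wL/2 = (-19)·10/2 = -95 kN
  R_B = wL/2 = (-19)·10/2 = -95 kN
Load 2 — point force P=-4 kN at a=20/3 m (b=L-a=10/3):
  R_A = Pb/L = (-4)·(10/3)/10 = -4/3 kN
  R_B = Pa/L = (-4)·(20/3)/10 = -8/3 kN
Load 3 — applied couple M₀=18 kN·m at a=10/3 m (b=L-a=20/3):
  R_A = M₀/L = 18/10 = 9/5 kN
  R_B = -M₀/L = -18/10 = -9/5 kN
Superposition: R_A = -1418/15 kN, R_B = -1492/15 kN

R_A = -1418/15 kN, R_B = -1492/15 kN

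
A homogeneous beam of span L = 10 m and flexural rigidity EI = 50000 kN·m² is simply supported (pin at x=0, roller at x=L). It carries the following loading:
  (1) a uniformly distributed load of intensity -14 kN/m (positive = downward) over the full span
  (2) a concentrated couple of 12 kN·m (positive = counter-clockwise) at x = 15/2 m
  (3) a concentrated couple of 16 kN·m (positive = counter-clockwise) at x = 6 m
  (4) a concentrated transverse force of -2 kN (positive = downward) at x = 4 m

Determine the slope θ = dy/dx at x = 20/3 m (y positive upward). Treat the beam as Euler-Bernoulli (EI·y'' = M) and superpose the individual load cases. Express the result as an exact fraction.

θ(20/3) = -431213/81000000 rad

Load 1 — uniform load w=-14 kN/m over full span:
  θ_1 = -w(L³-6Lx²+4x³)/(24EI) = -(-14)·(10³-6·10·(20/3)²+4·(20/3)³)/(24·50000) = -91/16200 rad
Load 2 — applied couple M₀=12 kN·m at a=15/2 m (b=L-a=5/2):
  θ_2 = (M₀x²/(2L)+C₁)/EI  [x≤a] with C₁=M₀(3b²-L²)/(6L)=-65/4 = (12·(20/3)²/(2·10)+(-65/4))/50000 = 1/4800 rad
Load 3 — applied couple M₀=16 kN·m at a=6 m (b=L-a=4):
  θ_3 = (M₀x²/(2L)-M₀(x-a)+C₁)/EI  [x>a] with C₁=M₀(3b²-L²)/(6L)=-208/15 = (16·(20/3)²/(2·10)-16·((20/3)-6)+(-208/15))/50000 = 31/140625 rad
Load 4 — point force P=-2 kN at a=4 m (b=L-a=6):
  θ_4 = -Pa(2L²-6Lx+3x²+a²)/(6LEI)  [x>a] = -(-2)·4·(2·10²-6·10·(20/3)+3·(20/3)²+4²)/(6·10·50000) = -19/140625 rad
Superposition: θ = Σ θ_i = -431213/81000000 rad ≈ -0.005324 rad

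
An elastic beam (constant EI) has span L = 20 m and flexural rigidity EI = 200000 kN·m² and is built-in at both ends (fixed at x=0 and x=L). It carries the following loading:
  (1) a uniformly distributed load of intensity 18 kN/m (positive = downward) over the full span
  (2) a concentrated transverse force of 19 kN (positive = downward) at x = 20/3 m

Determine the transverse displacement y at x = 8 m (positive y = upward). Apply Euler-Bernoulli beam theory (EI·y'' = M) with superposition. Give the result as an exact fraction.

y(8) = -47/1250 m

Load 1 — uniform load w=18 kN/m over full span:
  y_1 = -wx²(L-x)²/(24EI) = -18·8²·(20-8)²/(24·200000) = -108/3125 m
Load 2 — point force P=19 kN at a=20/3 m (b=L-a=40/3):
  y_2 = -Pa²(L-x)²(3bL-(3b+a)(L-x))/(6L³EI)  [x>a] = -19·(20/3)²·(20-8)²·(3·(40/3)·20-(3·(40/3)+(20/3))·(20-8))/(6·20³·200000) = -19/6250 m
Superposition: y = Σ y_i = -47/1250 m ≈ -0.037600 m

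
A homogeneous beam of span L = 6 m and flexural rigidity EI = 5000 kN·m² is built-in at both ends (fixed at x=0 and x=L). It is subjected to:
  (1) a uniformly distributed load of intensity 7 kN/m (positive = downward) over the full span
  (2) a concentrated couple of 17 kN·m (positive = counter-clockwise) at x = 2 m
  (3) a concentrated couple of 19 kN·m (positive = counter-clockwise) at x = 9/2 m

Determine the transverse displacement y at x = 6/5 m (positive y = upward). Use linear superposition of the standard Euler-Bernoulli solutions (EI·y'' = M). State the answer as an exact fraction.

y(6/5) = -59189/25000000 m

Load 1 — uniform load w=7 kN/m over full span:
  y_1 = -wx²(L-x)²/(24EI) = -7·(6/5)²·(6-(6/5))²/(24·5000) = -756/390625 m
Load 2 — applied couple M₀=17 kN·m at a=2 m (b=L-a=4):
  y_2 = (R_Ax³/6 - M_Ax²/2)/EI  [x≤a] with R_A=34/9, M_A=0 = ((34/9)·(6/5)³/6 - 0·(6/5)²/2)/5000 = 17/78125 m
Load 3 — applied couple M₀=19 kN·m at a=9/2 m (b=L-a=3/2):
  y_3 = (R_Ax³/6 - M_Ax²/2)/EI  [x≤a] with R_A=57/16, M_A=95/16 = ((57/16)·(6/5)³/6 - (95/16)·(6/5)²/2)/5000 = -3249/5000000 m
Superposition: y = Σ y_i = -59189/25000000 m ≈ -0.002368 m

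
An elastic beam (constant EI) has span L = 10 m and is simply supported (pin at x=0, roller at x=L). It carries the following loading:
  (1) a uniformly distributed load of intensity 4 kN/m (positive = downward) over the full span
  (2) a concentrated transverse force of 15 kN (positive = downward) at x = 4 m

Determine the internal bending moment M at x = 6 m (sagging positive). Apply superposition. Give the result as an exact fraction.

Load 1 — uniform load w=4 kN/m over full span:
  M_1 = wx(L-x)/2 = 4·6·(10-6)/2 = 48 kN·m
Load 2 — point force P=15 kN at a=4 m (b=L-a=6):
  M_2 = Pa(L-x)/L  [x>a] = 15·4·(10-6)/10 = 24 kN·m
Superposition: M = Σ M_i = 72 kN·m ≈ 72.000000 kN·m

M(6) = 72 kN·m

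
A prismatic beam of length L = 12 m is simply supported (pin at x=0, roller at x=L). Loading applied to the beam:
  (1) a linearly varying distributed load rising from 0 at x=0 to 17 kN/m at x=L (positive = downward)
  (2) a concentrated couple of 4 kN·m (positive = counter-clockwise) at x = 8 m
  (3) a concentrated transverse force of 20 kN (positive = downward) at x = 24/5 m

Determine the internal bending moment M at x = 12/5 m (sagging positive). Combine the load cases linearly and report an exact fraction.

M(12/5) = 13492/125 kN·m

Load 1 — triangular load w₀=17 kN/m (0→w₀ over full span):
  M_1 = w₀Lx/6 - w₀x³/(6L) = 17·12·(12/5)/6 - 17·(12/5)³/(6·12) = 9792/125 kN·m
Load 2 — applied couple M₀=4 kN·m at a=8 m (b=L-a=4):
  M_2 = M₀x/L  [x≤a] = 4·(12/5)/12 = 4/5 kN·m
Load 3 — point force P=20 kN at a=24/5 m (b=L-a=36/5):
  M_3 = Pbx/L  [x≤a] = 20·(36/5)·(12/5)/12 = 144/5 kN·m
Superposition: M = Σ M_i = 13492/125 kN·m ≈ 107.936000 kN·m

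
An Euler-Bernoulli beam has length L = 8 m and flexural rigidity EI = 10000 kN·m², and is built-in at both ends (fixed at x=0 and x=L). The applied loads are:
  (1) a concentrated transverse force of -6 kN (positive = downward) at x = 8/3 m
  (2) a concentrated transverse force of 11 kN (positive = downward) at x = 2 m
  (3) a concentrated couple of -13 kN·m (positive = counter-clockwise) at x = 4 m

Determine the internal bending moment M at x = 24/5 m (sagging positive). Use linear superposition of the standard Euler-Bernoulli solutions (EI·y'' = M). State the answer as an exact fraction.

M(24/5) = 1621/360 kN·m

Load 1 — point force P=-6 kN at a=8/3 m (b=L-a=16/3):
  M_1 = Pa²(a+3b)(L-x)/L³ - Pa²b/L²  [x>a] = (-6)·(8/3)²·((8/3)+3·(16/3))·(8-(24/5))/8³ - (-6)·(8/3)²·(16/3)/8² = -64/45 kN·m
Load 2 — point force P=11 kN at a=2 m (b=L-a=6):
  M_2 = Pa²(a+3b)(L-x)/L³ - Pa²b/L²  [x>a] = 11·2²·(2+3·6)·(8-(24/5))/8³ - 11·2²·6/8² = 11/8 kN·m
Load 3 — applied couple M₀=-13 kN·m at a=4 m (b=L-a=4):
  M_3 = R_Ax - M_A - M₀  [x>a] with R_A=-39/16, M_A=-13/4 = (-39/16)·(24/5) - (-13/4) - (-13) = 91/20 kN·m
Superposition: M = Σ M_i = 1621/360 kN·m ≈ 4.502778 kN·m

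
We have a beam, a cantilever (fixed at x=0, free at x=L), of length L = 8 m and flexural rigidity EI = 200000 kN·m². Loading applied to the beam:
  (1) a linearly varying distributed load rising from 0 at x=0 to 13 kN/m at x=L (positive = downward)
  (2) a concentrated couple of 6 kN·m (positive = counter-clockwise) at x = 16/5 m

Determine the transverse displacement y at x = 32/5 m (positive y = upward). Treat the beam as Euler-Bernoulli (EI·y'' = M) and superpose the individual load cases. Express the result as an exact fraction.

y(32/5) = -2534996/146484375 m

Load 1 — triangular load w₀=13 kN/m (0→w₀ over full span):
  y_1 = (w₀Lx³/12-w₀L²x²/6-w₀x⁵/(120L))/EI = (13·8·(32/5)³/12-13·8²·(32/5)²/6-13·(32/5)⁵/(120·8))/200000 = -2602496/146484375 m
Load 2 — applied couple M₀=6 kN·m at a=16/5 m (b=L-a=24/5):
  y_2 = M₀a(2x-a)/(2EI)  [x>a] = 6·(16/5)·(2·(32/5)-(16/5))/(2·200000) = 36/78125 m
Superposition: y = Σ y_i = -2534996/146484375 m ≈ -0.017306 m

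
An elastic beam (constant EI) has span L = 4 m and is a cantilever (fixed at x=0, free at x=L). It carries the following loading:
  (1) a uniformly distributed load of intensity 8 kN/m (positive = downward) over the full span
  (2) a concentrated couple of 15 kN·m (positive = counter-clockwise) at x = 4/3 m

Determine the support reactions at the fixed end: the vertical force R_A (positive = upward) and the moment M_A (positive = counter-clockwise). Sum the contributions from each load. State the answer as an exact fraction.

Load 1 — uniform load w=8 kN/m over full span:
  R_A = wL = 8·4 = 32 kN
  M_A = wL²/2 = 8·4²/2 = 64 kN·m
Load 2 — applied couple M₀=15 kN·m at a=4/3 m (b=L-a=8/3):
  R_A = 0 kN
  M_A = -M₀ = -15 kN·m
Superposition: R_A = 32 kN, M_A = 49 kN·m

R_A = 32 kN, M_A = 49 kN·m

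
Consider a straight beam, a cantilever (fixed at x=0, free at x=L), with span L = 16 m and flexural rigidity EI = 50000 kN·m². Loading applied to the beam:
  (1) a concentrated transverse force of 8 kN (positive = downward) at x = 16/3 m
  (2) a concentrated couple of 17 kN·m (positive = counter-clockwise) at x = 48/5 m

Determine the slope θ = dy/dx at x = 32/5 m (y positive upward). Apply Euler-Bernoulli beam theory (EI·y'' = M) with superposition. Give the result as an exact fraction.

θ(32/5) = -14/140625 rad

Load 1 — point force P=8 kN at a=16/3 m (b=L-a=32/3):
  θ_1 = -Pa²/(2EI)  [x>a] = -8·(16/3)²/(2·50000) = -64/28125 rad
Load 2 — applied couple M₀=17 kN·m at a=48/5 m (b=L-a=32/5):
  θ_2 = M₀x/EI  [x≤a] = 17·(32/5)/50000 = 34/15625 rad
Superposition: θ = Σ θ_i = -14/140625 rad ≈ -0.000100 rad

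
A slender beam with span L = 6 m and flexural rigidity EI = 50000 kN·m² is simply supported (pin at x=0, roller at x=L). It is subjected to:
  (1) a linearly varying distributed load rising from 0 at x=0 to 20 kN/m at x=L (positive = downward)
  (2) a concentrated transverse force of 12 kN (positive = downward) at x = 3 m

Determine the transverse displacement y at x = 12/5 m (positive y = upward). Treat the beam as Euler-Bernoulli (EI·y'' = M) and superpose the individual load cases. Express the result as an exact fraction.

y(12/5) = -163053/39062500 m

Load 1 — triangular load w₀=20 kN/m (0→w₀ over full span):
  y_1 = -w₀x(7L⁴-10L²x²+3x⁴)/(360LEI) = -20·(12/5)·(7·6⁴-10·6²·(12/5)²+3·(12/5)⁴)/(360·6·50000) = -30807/9765625 m
Load 2 — point force P=12 kN at a=3 m (b=L-a=3):
  y_2 = -Pbx(L²-b²-x²)/(6LEI)  [x≤a] = -12·3·(12/5)·(6²-3²-(12/5)²)/(6·6·50000) = -1593/1562500 m
Superposition: y = Σ y_i = -163053/39062500 m ≈ -0.004174 m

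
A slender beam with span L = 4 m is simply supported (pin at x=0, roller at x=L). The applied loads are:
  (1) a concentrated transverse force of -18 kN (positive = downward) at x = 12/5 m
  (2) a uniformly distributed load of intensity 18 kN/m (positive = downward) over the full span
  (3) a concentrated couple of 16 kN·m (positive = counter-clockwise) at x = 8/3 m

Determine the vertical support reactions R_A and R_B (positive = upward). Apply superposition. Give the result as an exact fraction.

Load 1 — point force P=-18 kN at a=12/5 m (b=L-a=8/5):
  R_A = Pb/L = (-18)·(8/5)/4 = -36/5 kN
  R_B = Pa/L = (-18)·(12/5)/4 = -54/5 kN
Load 2 — uniform load w=18 kN/m over full span:
  R_A = wL/2 = 18·4/2 = 36 kN
  R_B = wL/2 = 18·4/2 = 36 kN
Load 3 — applied couple M₀=16 kN·m at a=8/3 m (b=L-a=4/3):
  R_A = M₀/L = 16/4 = 4 kN
  R_B = -M₀/L = -16/4 = -4 kN
Superposition: R_A = 164/5 kN, R_B = 106/5 kN

R_A = 164/5 kN, R_B = 106/5 kN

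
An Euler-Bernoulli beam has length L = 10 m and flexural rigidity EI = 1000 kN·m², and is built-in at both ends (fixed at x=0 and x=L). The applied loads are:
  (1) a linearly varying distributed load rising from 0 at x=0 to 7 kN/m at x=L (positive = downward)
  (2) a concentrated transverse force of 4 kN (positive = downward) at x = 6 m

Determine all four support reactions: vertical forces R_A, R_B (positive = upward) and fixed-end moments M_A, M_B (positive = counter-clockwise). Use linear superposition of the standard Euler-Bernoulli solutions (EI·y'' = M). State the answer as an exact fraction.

Load 1 — triangular load w₀=7 kN/m (0→w₀ over full span):
  R_A = 3w₀L/20 = 3·7·10/20 = 21/2 kN
  M_A = w₀L²/30 = 7·10²/30 = 70/3 kN·m
  R_B = 7w₀L/20 = 7·7·10/20 = 49/2 kN
  M_B = -w₀L²/20 = -7·10²/20 = -35 kN·m
Load 2 — point force P=4 kN at a=6 m (b=L-a=4):
  R_A = Pb²(3a+b)/L³ = 4·4²·(3·6+4)/10³ = 176/125 kN
  M_A = Pab²/L² = 4·6·4²/10² = 96/25 kN·m
  R_B = Pa²(a+3b)/L³ = 4·6²·(6+3·4)/10³ = 324/125 kN
  M_B = -Pa²b/L² = -4·6²·4/10² = -144/25 kN·m
Superposition: R_A = 2977/250 kN, M_A = 2038/75 kN·m, R_B = 6773/250 kN, M_B = -1019/25 kN·m

R_A = 2977/250 kN, M_A = 2038/75 kN·m, R_B = 6773/250 kN, M_B = -1019/25 kN·m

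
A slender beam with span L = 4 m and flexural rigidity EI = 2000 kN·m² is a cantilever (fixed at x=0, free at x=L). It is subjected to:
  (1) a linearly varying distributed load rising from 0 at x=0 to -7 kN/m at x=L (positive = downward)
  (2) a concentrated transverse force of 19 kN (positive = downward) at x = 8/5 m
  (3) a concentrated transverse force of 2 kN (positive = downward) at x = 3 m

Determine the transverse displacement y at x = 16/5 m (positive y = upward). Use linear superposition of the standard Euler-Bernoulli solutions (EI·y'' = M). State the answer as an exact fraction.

Load 1 — triangular load w₀=-7 kN/m (0→w₀ over full span):
  y_1 = (w₀Lx³/12-w₀L²x²/6-w₀x⁵/(120L))/EI = ((-7)·4·(16/5)³/12-(-7)·4²·(16/5)²/6-(-7)·(16/5)⁵/(120·4))/2000 = 350336/5859375 m
Load 2 — point force P=19 kN at a=8/5 m (b=L-a=12/5):
  y_2 = -Pa²(3x-a)/(6EI)  [x>a] = -19·(8/5)²·(3·(16/5)-(8/5))/(6·2000) = -304/9375 m
Load 3 — point force P=2 kN at a=3 m (b=L-a=1):
  y_3 = -Pa²(3x-a)/(6EI)  [x>a] = -2·3²·(3·(16/5)-3)/(6·2000) = -99/10000 m
Superposition: y = Σ y_i = 1637251/93750000 m ≈ 0.017464 m

y(16/5) = 1637251/93750000 m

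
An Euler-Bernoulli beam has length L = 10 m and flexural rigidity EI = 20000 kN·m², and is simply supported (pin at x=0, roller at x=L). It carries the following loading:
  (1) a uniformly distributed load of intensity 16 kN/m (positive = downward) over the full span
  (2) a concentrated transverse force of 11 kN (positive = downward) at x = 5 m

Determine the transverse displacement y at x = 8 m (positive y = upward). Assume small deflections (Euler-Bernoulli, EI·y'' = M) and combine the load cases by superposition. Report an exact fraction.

Load 1 — uniform load w=16 kN/m over full span:
  y_1 = -wx(L³-2Lx²+x³)/(24EI) = -16·8·(10³-2·10·8²+8³)/(24·20000) = -116/1875 m
Load 2 — point force P=11 kN at a=5 m (b=L-a=5):
  y_2 = -Pa(L-x)(2Lx-a²-x²)/(6LEI)  [x>a] = -11·5·(10-8)·(2·10·8-5²-8²)/(6·10·20000) = -781/120000 m
Superposition: y = Σ y_i = -547/8000 m ≈ -0.068375 m

y(8) = -547/8000 m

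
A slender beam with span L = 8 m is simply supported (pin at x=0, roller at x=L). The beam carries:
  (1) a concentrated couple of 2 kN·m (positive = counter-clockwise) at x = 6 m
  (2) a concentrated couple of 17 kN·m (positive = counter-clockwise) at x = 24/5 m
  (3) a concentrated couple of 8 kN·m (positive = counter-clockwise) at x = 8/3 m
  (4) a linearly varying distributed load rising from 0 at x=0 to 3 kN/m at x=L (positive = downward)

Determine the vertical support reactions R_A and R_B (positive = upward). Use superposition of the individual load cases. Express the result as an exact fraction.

R_A = 59/8 kN, R_B = 37/8 kN

Load 1 — applied couple M₀=2 kN·m at a=6 m (b=L-a=2):
  R_A = M₀/L = 2/8 = 1/4 kN
  R_B = -M₀/L = -2/8 = -1/4 kN
Load 2 — applied couple M₀=17 kN·m at a=24/5 m (b=L-a=16/5):
  R_A = M₀/L = 17/8 kN
  R_B = -M₀/L = -17/8 kN
Load 3 — applied couple M₀=8 kN·m at a=8/3 m (b=L-a=16/3):
  R_A = M₀/L = 8/8 = 1 kN
  R_B = -M₀/L = -8/8 = -1 kN
Load 4 — triangular load w₀=3 kN/m (0→w₀ over full span):
  R_A = w₀L/6 = 3·8/6 = 4 kN
  R_B = w₀L/3 = 3·8/3 = 8 kN
Superposition: R_A = 59/8 kN, R_B = 37/8 kN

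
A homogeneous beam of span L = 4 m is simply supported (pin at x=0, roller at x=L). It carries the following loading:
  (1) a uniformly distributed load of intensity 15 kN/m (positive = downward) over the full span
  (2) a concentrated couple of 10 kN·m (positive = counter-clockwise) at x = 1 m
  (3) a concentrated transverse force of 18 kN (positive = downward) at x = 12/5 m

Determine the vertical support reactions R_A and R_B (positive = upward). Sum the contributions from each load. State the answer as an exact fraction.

R_A = 397/10 kN, R_B = 383/10 kN

Load 1 — uniform load w=15 kN/m over full span:
  R_A = wL/2 = 15·4/2 = 30 kN
  R_B = wL/2 = 15·4/2 = 30 kN
Load 2 — applied couple M₀=10 kN·m at a=1 m (b=L-a=3):
  R_A = M₀/L = 10/4 = 5/2 kN
  R_B = -M₀/L = -10/4 = -5/2 kN
Load 3 — point force P=18 kN at a=12/5 m (b=L-a=8/5):
  R_A = Pb/L = 18·(8/5)/4 = 36/5 kN
  R_B = Pa/L = 18·(12/5)/4 = 54/5 kN
Superposition: R_A = 397/10 kN, R_B = 383/10 kN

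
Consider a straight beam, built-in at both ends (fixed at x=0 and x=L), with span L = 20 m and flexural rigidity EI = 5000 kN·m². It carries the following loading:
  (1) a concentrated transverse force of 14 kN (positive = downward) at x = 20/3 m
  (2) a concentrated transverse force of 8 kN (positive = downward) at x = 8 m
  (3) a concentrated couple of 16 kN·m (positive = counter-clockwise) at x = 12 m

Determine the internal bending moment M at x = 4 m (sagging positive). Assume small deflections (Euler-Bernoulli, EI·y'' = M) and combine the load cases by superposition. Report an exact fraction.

M(4) = -352/125 kN·m

Load 1 — point force P=14 kN at a=20/3 m (b=L-a=40/3):
  M_1 = Pb²(3a+b)x/L³ - Pab²/L²  [x≤a] = 14·(40/3)²·(3·(20/3)+(40/3))·4/20³ - 14·(20/3)·(40/3)²/20² = 0 kN·m
Load 2 — point force P=8 kN at a=8 m (b=L-a=12):
  M_2 = Pb²(3a+b)x/L³ - Pab²/L²  [x≤a] = 8·12²·(3·8+12)·4/20³ - 8·8·12²/20² = -288/125 kN·m
Load 3 — applied couple M₀=16 kN·m at a=12 m (b=L-a=8):
  M_3 = R_Ax - M_A  [x≤a] with R_A=144/125, M_A=128/25 = (144/125)·4 - (128/25) = -64/125 kN·m
Superposition: M = Σ M_i = -352/125 kN·m ≈ -2.816000 kN·m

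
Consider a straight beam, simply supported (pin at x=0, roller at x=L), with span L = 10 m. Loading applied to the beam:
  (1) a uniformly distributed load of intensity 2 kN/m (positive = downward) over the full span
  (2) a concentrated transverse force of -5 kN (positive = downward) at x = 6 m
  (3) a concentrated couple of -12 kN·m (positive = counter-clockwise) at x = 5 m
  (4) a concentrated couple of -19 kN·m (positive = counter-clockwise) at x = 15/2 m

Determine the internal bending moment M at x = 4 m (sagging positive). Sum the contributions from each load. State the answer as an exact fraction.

M(4) = 18/5 kN·m

Load 1 — uniform load w=2 kN/m over full span:
  M_1 = wx(L-x)/2 = 2·4·(10-4)/2 = 24 kN·m
Load 2 — point force P=-5 kN at a=6 m (b=L-a=4):
  M_2 = Pbx/L  [x≤a] = (-5)·4·4/10 = -8 kN·m
Load 3 — applied couple M₀=-12 kN·m at a=5 m (b=L-a=5):
  M_3 = M₀x/L  [x≤a] = (-12)·4/10 = -24/5 kN·m
Load 4 — applied couple M₀=-19 kN·m at a=15/2 m (b=L-a=5/2):
  M_4 = M₀x/L  [x≤a] = (-19)·4/10 = -38/5 kN·m
Superposition: M = Σ M_i = 18/5 kN·m ≈ 3.600000 kN·m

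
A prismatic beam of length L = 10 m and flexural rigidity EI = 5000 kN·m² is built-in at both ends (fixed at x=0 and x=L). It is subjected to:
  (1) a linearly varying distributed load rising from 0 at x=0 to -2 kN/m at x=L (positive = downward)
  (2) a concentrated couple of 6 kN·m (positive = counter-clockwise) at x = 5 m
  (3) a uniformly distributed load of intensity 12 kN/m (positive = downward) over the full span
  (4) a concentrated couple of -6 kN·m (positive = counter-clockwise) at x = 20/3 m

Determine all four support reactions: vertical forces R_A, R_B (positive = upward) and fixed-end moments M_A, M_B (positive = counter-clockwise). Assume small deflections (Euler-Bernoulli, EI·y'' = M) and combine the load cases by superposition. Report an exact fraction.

R_A = 571/10 kN, M_A = 557/6 kN·m, R_B = 529/10 kN, M_B = -177/2 kN·m

Load 1 — triangular load w₀=-2 kN/m (0→w₀ over full span):
  R_A = 3w₀L/20 = 3·(-2)·10/20 = -3 kN
  M_A = w₀L²/30 = (-2)·10²/30 = -20/3 kN·m
  R_B = 7w₀L/20 = 7·(-2)·10/20 = -7 kN
  M_B = -w₀L²/20 = -(-2)·10²/20 = 10 kN·m
Load 2 — applied couple M₀=6 kN·m at a=5 m (b=L-a=5):
  R_A = 6M₀ab/L³ = 6·6·5·5/10³ = 9/10 kN
  M_A = M₀b(2a-b)/L² = 6·5·(2·5-5)/10² = 3/2 kN·m
  R_B = -6M₀ab/L³ = -6·6·5·5/10³ = -9/10 kN
  M_B = M₀a(2b-a)/L² = 6·5·(2·5-5)/10² = 3/2 kN·m
Load 3 — uniform load w=12 kN/m over full span:
  R_A = wL/2 = 12·10/2 = 60 kN
  M_A = wL²/12 = 12·10²/12 = 100 kN·m
  R_B = wL/2 = 12·10/2 = 60 kN
  M_B = -wL²/12 = -12·10²/12 = -100 kN·m
Load 4 — applied couple M₀=-6 kN·m at a=20/3 m (b=L-a=10/3):
  R_A = 6M₀ab/L³ = 6·(-6)·(20/3)·(10/3)/10³ = -4/5 kN
  M_A = M₀b(2a-b)/L² = (-6)·(10/3)·(2·(20/3)-(10/3))/10² = -2 kN·m
  R_B = -6M₀ab/L³ = -6·(-6)·(20/3)·(10/3)/10³ = 4/5 kN
  M_B = M₀a(2b-a)/L² = (-6)·(20/3)·(2·(10/3)-(20/3))/10² = 0 kN·m
Superposition: R_A = 571/10 kN, M_A = 557/6 kN·m, R_B = 529/10 kN, M_B = -177/2 kN·m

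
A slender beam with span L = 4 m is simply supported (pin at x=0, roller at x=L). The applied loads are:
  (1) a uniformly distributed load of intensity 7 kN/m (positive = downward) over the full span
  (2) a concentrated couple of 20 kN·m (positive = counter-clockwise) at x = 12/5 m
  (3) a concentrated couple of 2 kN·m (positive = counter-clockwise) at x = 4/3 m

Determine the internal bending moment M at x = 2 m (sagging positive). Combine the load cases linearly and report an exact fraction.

Load 1 — uniform load w=7 kN/m over full span:
  M_1 = wx(L-x)/2 = 7·2·(4-2)/2 = 14 kN·m
Load 2 — applied couple M₀=20 kN·m at a=12/5 m (b=L-a=8/5):
  M_2 = M₀x/L  [x≤a] = 20·2/4 = 10 kN·m
Load 3 — applied couple M₀=2 kN·m at a=4/3 m (b=L-a=8/3):
  M_3 = M₀x/L - M₀  [x>a] = 2·2/4 - 2 = -1 kN·m
Superposition: M = Σ M_i = 23 kN·m ≈ 23.000000 kN·m

M(2) = 23 kN·m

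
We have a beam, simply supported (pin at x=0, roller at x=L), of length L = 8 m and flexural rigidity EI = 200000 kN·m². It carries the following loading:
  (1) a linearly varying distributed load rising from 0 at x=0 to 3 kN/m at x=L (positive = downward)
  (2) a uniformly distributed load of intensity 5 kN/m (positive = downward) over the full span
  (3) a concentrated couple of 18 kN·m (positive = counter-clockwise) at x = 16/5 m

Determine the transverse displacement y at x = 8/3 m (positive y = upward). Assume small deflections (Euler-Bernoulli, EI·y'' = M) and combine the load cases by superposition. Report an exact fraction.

Load 1 — triangular load w₀=3 kN/m (0→w₀ over full span):
  y_1 = -w₀x(7L⁴-10L²x²+3x⁴)/(360LEI) = -3·(8/3)·(7·8⁴-10·8²·(8/3)²+3·(8/3)⁴)/(360·8·200000) = -256/759375 m
Load 2 — uniform load w=5 kN/m over full span:
  y_2 = -wx(L³-2Lx²+x³)/(24EI) = -5·(8/3)·(8³-2·8·(8/3)²+(8/3)³)/(24·200000) = -176/151875 m
Load 3 — applied couple M₀=18 kN·m at a=16/5 m (b=L-a=24/5):
  y_3 = (M₀x³/(6L)+C₁x)/EI  [x≤a] with C₁=M₀(3b²-L²)/(6L)=48/25 = (18·(8/3)³/(6·8)+(48/25)·(8/3))/200000 = 43/703125 m
Superposition: y = Σ y_i = -27239/18984375 m ≈ -0.001435 m

y(8/3) = -27239/18984375 m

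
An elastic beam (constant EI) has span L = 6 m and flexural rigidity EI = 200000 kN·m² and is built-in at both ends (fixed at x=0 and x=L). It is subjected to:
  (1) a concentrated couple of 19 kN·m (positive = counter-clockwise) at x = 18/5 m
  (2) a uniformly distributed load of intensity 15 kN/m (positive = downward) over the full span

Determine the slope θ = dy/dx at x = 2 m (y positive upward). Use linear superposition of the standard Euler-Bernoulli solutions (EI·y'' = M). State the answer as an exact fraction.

Load 1 — applied couple M₀=19 kN·m at a=18/5 m (b=L-a=12/5):
  θ_1 = (R_Ax²/2 - M_Ax)/EI  [x≤a] with R_A=114/25, M_A=152/25 = ((114/25)·2²/2 - (152/25)·2)/200000 = -19/1250000 rad
Load 2 — uniform load w=15 kN/m over full span:
  θ_2 = -wx(L-x)(L-2x)/(12EI) = -15·2·(6-2)·(6-2·2)/(12·200000) = -1/10000 rad
Superposition: θ = Σ θ_i = -9/78125 rad ≈ -0.000115 rad

θ(2) = -9/78125 rad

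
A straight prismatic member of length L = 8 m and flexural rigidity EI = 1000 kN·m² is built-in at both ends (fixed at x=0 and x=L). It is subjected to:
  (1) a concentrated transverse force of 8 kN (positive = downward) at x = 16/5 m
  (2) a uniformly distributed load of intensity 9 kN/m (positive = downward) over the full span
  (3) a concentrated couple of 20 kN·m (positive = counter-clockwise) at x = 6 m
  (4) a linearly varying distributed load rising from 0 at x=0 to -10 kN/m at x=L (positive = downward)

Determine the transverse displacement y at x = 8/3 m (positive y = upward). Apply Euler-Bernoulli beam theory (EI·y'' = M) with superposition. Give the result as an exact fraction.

y(8/3) = -754499/11390625 m

Load 1 — point force P=8 kN at a=16/5 m (b=L-a=24/5):
  y_1 = -Pb²x²(3aL-(3a+b)x)/(6L³EI)  [x≤a] = -8·(24/5)²·(8/3)²·(3·(16/5)·8-(3·(16/5)+(24/5))·(8/3))/(6·8³·1000) = -256/15625 m
Load 2 — uniform load w=9 kN/m over full span:
  y_2 = -wx²(L-x)²/(24EI) = -9·(8/3)²·(8-(8/3))²/(24·1000) = -256/3375 m
Load 3 — applied couple M₀=20 kN·m at a=6 m (b=L-a=2):
  y_3 = (R_Ax³/6 - M_Ax²/2)/EI  [x≤a] with R_A=45/16, M_A=25/4 = ((45/16)·(8/3)³/6 - (25/4)·(8/3)²/2)/1000 = -1/75 m
Load 4 — triangular load w₀=-10 kN/m (0→w₀ over full span):
  y_4 = -w₀x²(L-x)²(x+2L)/(120LEI) = -(-10)·(8/3)²·(8-(8/3))²·((8/3)+2·8)/(120·8·1000) = 3584/91125 m
Superposition: y = Σ y_i = -754499/11390625 m ≈ -0.066239 m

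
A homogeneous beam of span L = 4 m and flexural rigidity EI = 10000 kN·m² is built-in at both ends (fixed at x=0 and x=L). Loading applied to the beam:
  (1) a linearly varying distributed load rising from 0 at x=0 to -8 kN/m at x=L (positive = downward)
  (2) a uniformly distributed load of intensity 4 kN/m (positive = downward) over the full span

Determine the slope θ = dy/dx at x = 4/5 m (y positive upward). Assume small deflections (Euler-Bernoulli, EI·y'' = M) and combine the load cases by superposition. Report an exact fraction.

Load 1 — triangular load w₀=-8 kN/m (0→w₀ over full span):
  θ_1 = -w₀(2x(L-x)(L-2x)(x+2L)+x²(L-x)²)/(120LEI) = -(-8)·(2·(4/5)·(4-(4/5))·(4-2·(4/5))·((4/5)+2·4)+(4/5)²·(4-(4/5))²)/(120·4·10000) = 224/1171875 rad
Load 2 — uniform load w=4 kN/m over full span:
  θ_2 = -wx(L-x)(L-2x)/(12EI) = -4·(4/5)·(4-(4/5))·(4-2·(4/5))/(12·10000) = -16/78125 rad
Superposition: θ = Σ θ_i = -16/1171875 rad ≈ -0.000014 rad

θ(4/5) = -16/1171875 rad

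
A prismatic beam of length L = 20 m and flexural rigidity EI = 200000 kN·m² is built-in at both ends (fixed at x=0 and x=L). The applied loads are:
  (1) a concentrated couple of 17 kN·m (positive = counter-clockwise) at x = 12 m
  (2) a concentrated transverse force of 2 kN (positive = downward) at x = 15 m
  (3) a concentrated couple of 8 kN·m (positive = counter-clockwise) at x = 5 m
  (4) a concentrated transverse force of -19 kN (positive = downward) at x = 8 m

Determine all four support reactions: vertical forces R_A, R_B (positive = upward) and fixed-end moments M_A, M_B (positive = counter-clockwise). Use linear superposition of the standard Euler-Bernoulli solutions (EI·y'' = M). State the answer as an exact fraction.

R_A = -20651/2000 kN, M_A = -9781/200 kN·m, R_B = -13349/2000 kN, M_B = 7079/200 kN·m

Load 1 — applied couple M₀=17 kN·m at a=12 m (b=L-a=8):
  R_A = 6M₀ab/L³ = 6·17·12·8/20³ = 153/125 kN
  M_A = M₀b(2a-b)/L² = 17·8·(2·12-8)/20² = 136/25 kN·m
  R_B = -6M₀ab/L³ = -6·17·12·8/20³ = -153/125 kN
  M_B = M₀a(2b-a)/L² = 17·12·(2·8-12)/20² = 51/25 kN·m
Load 2 — point force P=2 kN at a=15 m (b=L-a=5):
  R_A = Pb²(3a+b)/L³ = 2·5²·(3·15+5)/20³ = 5/16 kN
  M_A = Pab²/L² = 2·15·5²/20² = 15/8 kN·m
  R_B = Pa²(a+3b)/L³ = 2·15²·(15+3·5)/20³ = 27/16 kN
  M_B = -Pa²b/L² = -2·15²·5/20² = -45/8 kN·m
Load 3 — applied couple M₀=8 kN·m at a=5 m (b=L-a=15):
  R_A = 6M₀ab/L³ = 6·8·5·15/20³ = 9/20 kN
  M_A = M₀b(2a-b)/L² = 8·15·(2·5-15)/20² = -3/2 kN·m
  R_B = -6M₀ab/L³ = -6·8·5·15/20³ = -9/20 kN
  M_B = M₀a(2b-a)/L² = 8·5·(2·15-5)/20² = 5/2 kN·m
Load 4 — point force P=-19 kN at a=8 m (b=L-a=12):
  R_A = Pb²(3a+b)/L³ = (-19)·12²·(3·8+12)/20³ = -1539/125 kN
  M_A = Pab²/L² = (-19)·8·12²/20² = -1368/25 kN·m
  R_B = Pa²(a+3b)/L³ = (-19)·8²·(8+3·12)/20³ = -836/125 kN
  M_B = -Pa²b/L² = -(-19)·8²·12/20² = 912/25 kN·m
Superposition: R_A = -20651/2000 kN, M_A = -9781/200 kN·m, R_B = -13349/2000 kN, M_B = 7079/200 kN·m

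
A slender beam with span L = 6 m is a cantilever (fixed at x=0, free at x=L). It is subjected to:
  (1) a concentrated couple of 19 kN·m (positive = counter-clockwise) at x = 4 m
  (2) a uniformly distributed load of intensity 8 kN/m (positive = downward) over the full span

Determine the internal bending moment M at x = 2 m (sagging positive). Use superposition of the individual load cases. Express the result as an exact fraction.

Load 1 — applied couple M₀=19 kN·m at a=4 m (b=L-a=2):
  M_1 = M₀  [x≤a] = 19 = 19 kN·m
Load 2 — uniform load w=8 kN/m over full span:
  M_2 = -w(L-x)²/2 = -8·(6-2)²/2 = -64 kN·m
Superposition: M = Σ M_i = -45 kN·m ≈ -45.000000 kN·m

M(2) = -45 kN·m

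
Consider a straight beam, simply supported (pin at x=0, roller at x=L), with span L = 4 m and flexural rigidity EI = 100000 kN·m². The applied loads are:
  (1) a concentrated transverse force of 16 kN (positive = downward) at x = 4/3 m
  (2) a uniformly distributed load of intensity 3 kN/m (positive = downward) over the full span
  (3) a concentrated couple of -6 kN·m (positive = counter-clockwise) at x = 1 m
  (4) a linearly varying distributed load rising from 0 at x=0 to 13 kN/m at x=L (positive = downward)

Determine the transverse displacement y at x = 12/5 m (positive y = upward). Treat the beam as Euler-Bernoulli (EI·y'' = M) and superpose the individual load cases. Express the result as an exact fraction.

Load 1 — point force P=16 kN at a=4/3 m (b=L-a=8/3):
  y_1 = -Pa(L-x)(2Lx-a²-x²)/(6LEI)  [x>a] = -16·(4/3)·(4-(12/5))·(2·4·(12/5)-(4/3)²-(12/5)²)/(6·4·100000) = -5248/31640625 m
Load 2 — uniform load w=3 kN/m over full span:
  y_2 = -wx(L³-2Lx²+x³)/(24EI) = -3·(12/5)·(4³-2·4·(12/5)²+(12/5)³)/(24·100000) = -186/1953125 m
Load 3 — applied couple M₀=-6 kN·m at a=1 m (b=L-a=3):
  y_3 = (M₀x³/(6L)-M₀(x-a)²/2+C₁x)/EI  [x>a] with C₁=M₀(3b²-L²)/(6L)=-11/4 = ((-6)·(12/5)³/(6·4)-(-6)·((12/5)-1)²/2+(-11/4)·(12/5))/100000 = -261/6250000 m
Load 4 — triangular load w₀=13 kN/m (0→w₀ over full span):
  y_4 = -w₀x(7L⁴-10L²x²+3x⁴)/(360LEI) = -13·(12/5)·(7·4⁴-10·4²·(12/5)²+3·(12/5)⁴)/(360·4·100000) = -30784/146484375 m
Superposition: y = Σ y_i = -32463713/63281250000 m ≈ -0.000513 m

y(12/5) = -32463713/63281250000 m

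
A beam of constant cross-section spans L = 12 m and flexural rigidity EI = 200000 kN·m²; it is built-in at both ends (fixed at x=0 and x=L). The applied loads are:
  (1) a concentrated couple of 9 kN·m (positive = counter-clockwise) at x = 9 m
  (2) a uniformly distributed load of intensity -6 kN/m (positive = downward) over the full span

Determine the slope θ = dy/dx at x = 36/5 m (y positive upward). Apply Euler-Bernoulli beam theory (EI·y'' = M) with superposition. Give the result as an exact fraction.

Load 1 — applied couple M₀=9 kN·m at a=9 m (b=L-a=3):
  θ_1 = (R_Ax²/2 - M_Ax)/EI  [x≤a] with R_A=27/32, M_A=45/16 = ((27/32)·(36/5)²/2 - (45/16)·(36/5))/200000 = 81/10000000 rad
Load 2 — uniform load w=-6 kN/m over full span:
  θ_2 = -wx(L-x)(L-2x)/(12EI) = -(-6)·(36/5)·(12-(36/5))·(12-2·(36/5))/(12·200000) = -81/390625 rad
Superposition: θ = Σ θ_i = -9963/50000000 rad ≈ -0.000199 rad

θ(36/5) = -9963/50000000 rad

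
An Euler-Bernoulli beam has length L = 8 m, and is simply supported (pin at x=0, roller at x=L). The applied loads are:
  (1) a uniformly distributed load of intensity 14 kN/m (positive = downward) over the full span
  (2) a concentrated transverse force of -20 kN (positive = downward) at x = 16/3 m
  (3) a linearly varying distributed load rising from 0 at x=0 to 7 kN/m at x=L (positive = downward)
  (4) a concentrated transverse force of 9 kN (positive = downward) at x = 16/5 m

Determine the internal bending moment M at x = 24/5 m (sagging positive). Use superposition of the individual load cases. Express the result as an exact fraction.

M(24/5) = 14464/125 kN·m

Load 1 — uniform load w=14 kN/m over full span:
  M_1 = wx(L-x)/2 = 14·(24/5)·(8-(24/5))/2 = 2688/25 kN·m
Load 2 — point force P=-20 kN at a=16/3 m (b=L-a=8/3):
  M_2 = Pbx/L  [x≤a] = (-20)·(8/3)·(24/5)/8 = -32 kN·m
Load 3 — triangular load w₀=7 kN/m (0→w₀ over full span):
  M_3 = w₀Lx/6 - w₀x³/(6L) = 7·8·(24/5)/6 - 7·(24/5)³/(6·8) = 3584/125 kN·m
Load 4 — point force P=9 kN at a=16/5 m (b=L-a=24/5):
  M_4 = Pa(L-x)/L  [x>a] = 9·(16/5)·(8-(24/5))/8 = 288/25 kN·m
Superposition: M = Σ M_i = 14464/125 kN·m ≈ 115.712000 kN·m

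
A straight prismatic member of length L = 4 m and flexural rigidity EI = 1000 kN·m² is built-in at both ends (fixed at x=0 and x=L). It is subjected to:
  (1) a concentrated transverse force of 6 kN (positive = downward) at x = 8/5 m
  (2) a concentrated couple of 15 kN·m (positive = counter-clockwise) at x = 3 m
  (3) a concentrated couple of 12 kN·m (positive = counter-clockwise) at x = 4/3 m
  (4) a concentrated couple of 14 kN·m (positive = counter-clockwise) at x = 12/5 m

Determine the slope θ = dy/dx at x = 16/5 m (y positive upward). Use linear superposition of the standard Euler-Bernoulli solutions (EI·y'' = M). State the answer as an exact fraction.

θ(16/5) = 4869/1562500 rad

Load 1 — point force P=6 kN at a=8/5 m (b=L-a=12/5):
  θ_1 = Pa²(L-x)(2bL-(3b+a)(L-x))/(2L³EI)  [x>a] = 6·(8/5)²·(4-(16/5))·(2·(12/5)·4-(3·(12/5)+(8/5))·(4-(16/5)))/(2·4³·1000) = 456/390625 rad
Load 2 — applied couple M₀=15 kN·m at a=3 m (b=L-a=1):
  θ_2 = (R_Ax²/2 - M_Ax - M₀(x-a))/EI  [x>a] with R_A=135/32, M_A=75/16 = ((135/32)·(16/5)²/2 - (75/16)·(16/5) - 15·((16/5)-3))/1000 = 9/2500 rad
Load 3 — applied couple M₀=12 kN·m at a=4/3 m (b=L-a=8/3):
  θ_3 = (R_Ax²/2 - M_Ax - M₀(x-a))/EI  [x>a] with R_A=4, M_A=0 = (4·(16/5)²/2 - 0·(16/5) - 12·((16/5)-(4/3)))/1000 = -6/3125 rad
Load 4 — applied couple M₀=14 kN·m at a=12/5 m (b=L-a=8/5):
  θ_4 = (R_Ax²/2 - M_Ax - M₀(x-a))/EI  [x>a] with R_A=126/25, M_A=112/25 = ((126/25)·(16/5)²/2 - (112/25)·(16/5) - 14·((16/5)-(12/5)))/1000 = 21/78125 rad
Superposition: θ = Σ θ_i = 4869/1562500 rad ≈ 0.003116 rad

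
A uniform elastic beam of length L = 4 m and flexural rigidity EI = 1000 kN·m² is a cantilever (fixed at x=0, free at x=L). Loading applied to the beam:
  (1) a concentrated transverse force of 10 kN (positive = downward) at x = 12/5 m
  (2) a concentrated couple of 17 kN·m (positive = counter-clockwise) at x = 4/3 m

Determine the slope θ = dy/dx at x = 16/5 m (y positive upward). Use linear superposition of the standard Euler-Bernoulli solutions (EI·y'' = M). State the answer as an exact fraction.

Load 1 — point force P=10 kN at a=12/5 m (b=L-a=8/5):
  θ_1 = -Pa²/(2EI)  [x>a] = -10·(12/5)²/(2·1000) = -18/625 rad
Load 2 — applied couple M₀=17 kN·m at a=4/3 m (b=L-a=8/3):
  θ_2 = M₀a/EI  [x>a] = 17·(4/3)/1000 = 17/750 rad
Superposition: θ = Σ θ_i = -23/3750 rad ≈ -0.006133 rad

θ(16/5) = -23/3750 rad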